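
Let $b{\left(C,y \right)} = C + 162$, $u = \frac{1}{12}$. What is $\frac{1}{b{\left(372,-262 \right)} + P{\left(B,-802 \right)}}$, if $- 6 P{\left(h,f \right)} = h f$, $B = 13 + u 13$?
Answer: $\frac{36}{86993} \approx 0.00041383$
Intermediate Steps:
$u = \frac{1}{12} \approx 0.083333$
$b{\left(C,y \right)} = 162 + C$
$B = \frac{169}{12}$ ($B = 13 + \frac{1}{12} \cdot 13 = 13 + \frac{13}{12} = \frac{169}{12} \approx 14.083$)
$P{\left(h,f \right)} = - \frac{f h}{6}$ ($P{\left(h,f \right)} = - \frac{h f}{6} = - \frac{f h}{6}$)
$\frac{1}{b{\left(372,-262 \right)} + P{\left(B,-802 \right)}} = \frac{1}{\left(162 + 372\right) - \left(- \frac{401}{3}\right) \frac{169}{12}} = \frac{1}{534 + \frac{67769}{36}} = \frac{1}{\frac{86993}{36}} = \frac{36}{86993}$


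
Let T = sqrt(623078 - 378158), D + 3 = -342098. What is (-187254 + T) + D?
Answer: -529355 + 2*sqrt(61230) ≈ -5.2886e+5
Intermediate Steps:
D = -342101 (D = -3 - 342098 = -342101)
T = 2*sqrt(61230) (T = sqrt(244920) = 2*sqrt(61230) ≈ 494.89)
(-187254 + T) + D = (-187254 + 2*sqrt(61230)) - 342101 = -529355 + 2*sqrt(61230)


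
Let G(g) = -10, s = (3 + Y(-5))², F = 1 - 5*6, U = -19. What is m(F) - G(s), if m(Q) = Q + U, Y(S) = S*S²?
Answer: -38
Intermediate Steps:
Y(S) = S³
F = -29 (F = 1 - 30 = -29)
m(Q) = -19 + Q (m(Q) = Q - 19 = -19 + Q)
s = 14884 (s = (3 + (-5)³)² = (3 - 125)² = (-122)² = 14884)
m(F) - G(s) = (-19 - 29) - 1*(-10) = -48 + 10 = -38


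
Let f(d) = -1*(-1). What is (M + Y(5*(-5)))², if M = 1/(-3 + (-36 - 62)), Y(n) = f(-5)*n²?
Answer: 3984639376/10201 ≈ 3.9061e+5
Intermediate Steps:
f(d) = 1
Y(n) = n² (Y(n) = 1*n² = n²)
M = -1/101 (M = 1/(-3 - 98) = 1/(-101) = -1/101 ≈ -0.0099010)
(M + Y(5*(-5)))² = (-1/101 + (5*(-5))²)² = (-1/101 + (-25)²)² = (-1/101 + 625)² = (63124/101)² = 3984639376/10201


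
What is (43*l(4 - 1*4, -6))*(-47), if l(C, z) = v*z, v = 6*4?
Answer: 291024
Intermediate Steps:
v = 24
l(C, z) = 24*z
(43*l(4 - 1*4, -6))*(-47) = (43*(24*(-6)))*(-47) = (43*(-144))*(-47) = -6192*(-47) = 291024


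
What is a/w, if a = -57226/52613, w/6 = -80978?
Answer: 28613/12781486542 ≈ 2.2386e-6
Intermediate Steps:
w = -485868 (w = 6*(-80978) = -485868)
a = -57226/52613 (a = -57226*1/52613 = -57226/52613 ≈ -1.0877)
a/w = -57226/52613/(-485868) = -57226/52613*(-1/485868) = 28613/12781486542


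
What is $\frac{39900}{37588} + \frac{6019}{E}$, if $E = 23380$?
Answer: $\frac{289776043}{219701860} \approx 1.319$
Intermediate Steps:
$\frac{39900}{37588} + \frac{6019}{E} = \frac{39900}{37588} + \frac{6019}{23380} = 39900 \cdot \frac{1}{37588} + 6019 \cdot \frac{1}{23380} = \frac{9975}{9397} + \frac{6019}{23380} = \frac{289776043}{219701860}$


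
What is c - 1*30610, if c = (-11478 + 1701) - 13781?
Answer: -54168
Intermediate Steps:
c = -23558 (c = -9777 - 13781 = -23558)
c - 1*30610 = -23558 - 1*30610 = -23558 - 30610 = -54168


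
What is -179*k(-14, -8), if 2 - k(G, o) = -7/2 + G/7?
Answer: -2685/2 ≈ -1342.5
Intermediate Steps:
k(G, o) = 11/2 - G/7 (k(G, o) = 2 - (-7/2 + G/7) = 2 + (7/2 - G/7) = 11/2 - G/7)
-179*k(-14, -8) = -179*(11/2 - ⅐*(-14)) = -179*(11/2 + 2) = -179*15/2 = -2685/2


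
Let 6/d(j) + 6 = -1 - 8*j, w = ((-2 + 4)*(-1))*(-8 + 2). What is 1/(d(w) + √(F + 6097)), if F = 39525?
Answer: 309/242001881 + 10609*√45622/484003762 ≈ 0.0046831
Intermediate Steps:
w = 12 (w = (2*(-1))*(-6) = -2*(-6) = 12)
d(j) = 6/(-7 - 8*j) (d(j) = 6/(-6 + (-1 - 8*j)) = 6/(-7 - 8*j))
1/(d(w) + √(F + 6097)) = 1/(-6/(7 + 8*12) + √(39525 + 6097)) = 1/(-6/(7 + 96) + √45622) = 1/(-6/103 + √45622)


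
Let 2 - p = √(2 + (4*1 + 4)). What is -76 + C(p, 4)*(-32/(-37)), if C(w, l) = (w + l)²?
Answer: -1340/37 - 384*√10/37 ≈ -69.036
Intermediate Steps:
p = 2 - √10 (p = 2 - √(2 + (4*1 + 4)) = 2 - √(2 + (4 + 4)) = 2 - √(2 + 8) = 2 - √10 ≈ -1.1623)
C(w, l) = (l + w)²
-76 + C(p, 4)*(-32/(-37)) = -76 + (4 + (2 - √10))²*(-32/(-37)) = -76 + (6 - √10)²*(-32*(-1/37)) = -76 + (6 - √10)²*(32/37) = -76 + 32*(6 - √10)²/37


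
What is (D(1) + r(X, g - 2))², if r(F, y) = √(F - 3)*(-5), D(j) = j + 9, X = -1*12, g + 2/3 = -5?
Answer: 25*(2 - I*√15)² ≈ -275.0 - 387.3*I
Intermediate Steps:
g = -17/3 (g = -⅔ - 5 = -17/3 ≈ -5.6667)
X = -12
D(j) = 9 + j
r(F, y) = -5*√(-3 + F) (r(F, y) = √(-3 + F)*(-5) = -5*√(-3 + F))
(D(1) + r(X, g - 2))² = ((9 + 1) - 5*√(-3 - 12))² = (10 - 5*I*√15)²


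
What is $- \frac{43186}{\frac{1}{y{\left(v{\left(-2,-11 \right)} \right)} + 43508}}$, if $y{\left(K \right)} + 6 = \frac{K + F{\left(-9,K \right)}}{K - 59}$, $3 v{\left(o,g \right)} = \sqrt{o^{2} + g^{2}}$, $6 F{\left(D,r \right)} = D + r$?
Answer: $- \frac{43966707611684}{23403} + \frac{10904465 \sqrt{5}}{7801} \approx -1.8787 \cdot 10^{9}$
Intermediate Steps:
$F{\left(D,r \right)} = \frac{D}{6} + \frac{r}{6}$ ($F{\left(D,r \right)} = \frac{D + r}{6} = \frac{D}{6} + \frac{r}{6}$)
$v{\left(o,g \right)} = \frac{\sqrt{g^{2} + o^{2}}}{3}$ ($v{\left(o,g \right)} = \frac{\sqrt{o^{2} + g^{2}}}{3} = \frac{\sqrt{g^{2} + o^{2}}}{3}$)
$y{\left(K \right)} = -6 + \frac{- \frac{3}{2} + \frac{7 K}{6}}{-59 + K}$ ($y{\left(K \right)} = -6 + \frac{K + \left(\frac{1}{6} \left(-9\right) + \frac{K}{6}\right)}{K - 59} = -6 + \frac{K + \left(- \frac{3}{2} + \frac{K}{6}\right)}{-59 + K} = -6 + \frac{- \frac{3}{2} + \frac{7 K}{6}}{-59 + K}$)
$- \frac{43186}{\frac{1}{y{\left(v{\left(-2,-11 \right)} \right)} + 43508}} = - \frac{43186}{\frac{1}{\frac{2115 - 29 \frac{\sqrt{\left(-11\right)^{2} + \left(-2\right)^{2}}}{3}}{6 \left(-59 + \frac{\sqrt{\left(-11\right)^{2} + \left(-2\right)^{2}}}{3}\right)} + 43508}} = - \frac{43186}{\frac{1}{\frac{2115 - 29 \frac{\sqrt{121 + 4}}{3}}{6 \left(-59 + \frac{\sqrt{121 + 4}}{3}\right)} + 43508}} = - \frac{43186}{\frac{1}{\frac{2115 - 29 \frac{\sqrt{125}}{3}}{6 \left(-59 + \frac{\sqrt{125}}{3}\right)} + 43508}} = - \frac{43186}{\frac{1}{\frac{2115 - 29 \frac{5 \sqrt{5}}{3}}{6 \left(-59 + \frac{5 \sqrt{5}}{3}\right)} + 43508}} = - \frac{43186}{\frac{1}{\frac{2115 - \frac{145 \sqrt{5}}{3}}{6 \left(-59 + \frac{5 \sqrt{5}}{3}\right)} + 43508}} = - \frac{43186}{\frac{1}{43508 + \frac{2115 - \frac{145 \sqrt{5}}{3}}{6 \left(-59 + \frac{5 \sqrt{5}}{3}\right)}}} = - 43186 \left(43508 + \frac{2115 - \frac{145 \sqrt{5}}{3}}{6 \left(-59 + \frac{5 \sqrt{5}}{3}\right)}\right) = -1878936488 - \frac{21593 \left(2115 - \frac{145 \sqrt{5}}{3}\right)}{3 \left(-59 + \frac{5 \sqrt{5}}{3}\right)}$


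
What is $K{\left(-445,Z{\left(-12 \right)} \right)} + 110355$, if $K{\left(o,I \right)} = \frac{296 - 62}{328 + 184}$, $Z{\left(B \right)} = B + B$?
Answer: $\frac{28250997}{256} \approx 1.1036 \cdot 10^{5}$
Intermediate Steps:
$Z{\left(B \right)} = 2 B$
$K{\left(o,I \right)} = \frac{117}{256}$ ($K{\left(o,I \right)} = \frac{234}{512} = 234 \cdot \frac{1}{512} = \frac{117}{256}$)
$K{\left(-445,Z{\left(-12 \right)} \right)} + 110355 = \frac{117}{256} + 110355 = \frac{28250997}{256}$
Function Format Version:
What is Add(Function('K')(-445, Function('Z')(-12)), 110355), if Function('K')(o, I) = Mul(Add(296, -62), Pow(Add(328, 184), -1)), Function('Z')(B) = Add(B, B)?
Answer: Rational(28250997, 256) ≈ 1.1036e+5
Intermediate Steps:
Function('Z')(B) = Mul(2, B)
Function('K')(o, I) = Rational(117, 256) (Function('K')(o, I) = Mul(234, Pow(512, -1)) = Mul(234, Rational(1, 512)) = Rational(117, 256))
Add(Function('K')(-445, Function('Z')(-12)), 110355) = Add(Rational(117, 256), 110355) = Rational(28250997, 256)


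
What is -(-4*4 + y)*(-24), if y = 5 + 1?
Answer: -240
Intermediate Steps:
y = 6
-(-4*4 + y)*(-24) = -(-4*4 + 6)*(-24) = -(-16 + 6)*(-24) = -1*(-10)*(-24) = 10*(-24) = -240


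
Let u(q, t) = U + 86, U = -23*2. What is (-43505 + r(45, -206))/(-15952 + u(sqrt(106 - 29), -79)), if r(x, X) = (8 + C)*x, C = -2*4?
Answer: 43505/15912 ≈ 2.7341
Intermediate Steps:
U = -46
C = -8
u(q, t) = 40 (u(q, t) = -46 + 86 = 40)
r(x, X) = 0 (r(x, X) = (8 - 8)*x = 0*x = 0)
(-43505 + r(45, -206))/(-15952 + u(sqrt(106 - 29), -79)) = (-43505 + 0)/(-15952 + 40) = -43505/(-15912) = -43505*(-1/15912) = 43505/15912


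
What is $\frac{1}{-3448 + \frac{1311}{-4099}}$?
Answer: $- \frac{4099}{14134663} \approx -0.00029$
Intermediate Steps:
$\frac{1}{-3448 + \frac{1311}{-4099}} = \frac{1}{-3448 + 1311 \left(- \frac{1}{4099}\right)} = \frac{1}{-3448 - \frac{1311}{4099}} = \frac{1}{- \frac{14134663}{4099}} = - \frac{4099}{14134663}$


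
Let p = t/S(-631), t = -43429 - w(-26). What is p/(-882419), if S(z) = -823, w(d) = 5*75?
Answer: -43804/726230837 ≈ -6.0317e-5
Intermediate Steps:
w(d) = 375
t = -43804 (t = -43429 - 1*375 = -43429 - 375 = -43804)
p = 43804/823 (p = -43804/(-823) = -43804*(-1/823) = 43804/823 ≈ 53.225)
p/(-882419) = (43804/823)/(-882419) = (43804/823)*(-1/882419) = -43804/726230837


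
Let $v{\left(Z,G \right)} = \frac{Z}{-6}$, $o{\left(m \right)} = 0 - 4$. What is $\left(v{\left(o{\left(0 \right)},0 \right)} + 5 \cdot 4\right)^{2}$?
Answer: $\frac{3844}{9} \approx 427.11$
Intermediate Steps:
$o{\left(m \right)} = -4$
$v{\left(Z,G \right)} = - \frac{Z}{6}$ ($v{\left(Z,G \right)} = Z \left(- \frac{1}{6}\right) = - \frac{Z}{6}$)
$\left(v{\left(o{\left(0 \right)},0 \right)} + 5 \cdot 4\right)^{2} = \left(\left(- \frac{1}{6}\right) \left(-4\right) + 5 \cdot 4\right)^{2} = \left(\frac{2}{3} + 20\right)^{2} = \left(\frac{62}{3}\right)^{2} = \frac{3844}{9}$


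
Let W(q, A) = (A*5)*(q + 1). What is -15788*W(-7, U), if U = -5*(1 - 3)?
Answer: 4736400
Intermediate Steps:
U = 10 (U = -5*(-2) = 10)
W(q, A) = 5*A*(1 + q) (W(q, A) = (5*A)*(1 + q) = 5*A*(1 + q))
-15788*W(-7, U) = -78940*10*(1 - 7) = -78940*10*(-6) = -15788*(-300) = 4736400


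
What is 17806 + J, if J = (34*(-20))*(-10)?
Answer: 24606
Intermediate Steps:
J = 6800 (J = -680*(-10) = 6800)
17806 + J = 17806 + 6800 = 24606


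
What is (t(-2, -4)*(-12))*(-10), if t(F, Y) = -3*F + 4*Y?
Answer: -1200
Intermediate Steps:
(t(-2, -4)*(-12))*(-10) = ((-3*(-2) + 4*(-4))*(-12))*(-10) = ((6 - 16)*(-12))*(-10) = -10*(-12)*(-10) = 120*(-10) = -1200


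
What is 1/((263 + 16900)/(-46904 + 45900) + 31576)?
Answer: 1004/31685141 ≈ 3.1687e-5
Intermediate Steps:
1/((263 + 16900)/(-46904 + 45900) + 31576) = 1/(17163/(-1004) + 31576) = 1/(17163*(-1/1004) + 31576) = 1/(-17163/1004 + 31576) = 1/(31685141/1004) = 1004/31685141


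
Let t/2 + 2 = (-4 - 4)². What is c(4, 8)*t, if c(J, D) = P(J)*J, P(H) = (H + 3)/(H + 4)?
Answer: 434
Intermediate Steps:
P(H) = (3 + H)/(4 + H)
c(J, D) = J*(3 + J)/(4 + J) (c(J, D) = ((3 + J)/(4 + J))*J = J*(3 + J)/(4 + J))
t = 124 (t = -4 + 2*(-4 - 4)² = -4 + 2*(-8)² = -4 + 2*64 = -4 + 128 = 124)
c(4, 8)*t = (4*(3 + 4)/(4 + 4))*124 = (4*7/8)*124 = (4*(⅛)*7)*124 = (7/2)*124 = 434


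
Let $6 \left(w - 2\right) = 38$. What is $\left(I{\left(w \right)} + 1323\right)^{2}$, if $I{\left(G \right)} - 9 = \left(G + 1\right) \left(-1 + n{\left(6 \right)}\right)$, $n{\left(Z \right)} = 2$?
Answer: $\frac{16192576}{9} \approx 1.7992 \cdot 10^{6}$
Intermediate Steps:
$w = \frac{25}{3}$ ($w = 2 + \frac{1}{6} \cdot 38 = 2 + \frac{19}{3} = \frac{25}{3} \approx 8.3333$)
$I{\left(G \right)} = 10 + G$ ($I{\left(G \right)} = 9 + \left(G + 1\right) \left(-1 + 2\right) = 9 + \left(1 + G\right) 1 = 9 + \left(1 + G\right) = 10 + G$)
$\left(I{\left(w \right)} + 1323\right)^{2} = \left(\left(10 + \frac{25}{3}\right) + 1323\right)^{2} = \left(\frac{55}{3} + 1323\right)^{2} = \left(\frac{4024}{3}\right)^{2} = \frac{16192576}{9}$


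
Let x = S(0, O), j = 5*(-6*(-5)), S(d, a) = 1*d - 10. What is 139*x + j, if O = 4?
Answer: -1240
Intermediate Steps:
S(d, a) = -10 + d (S(d, a) = d - 10 = -10 + d)
j = 150 (j = 5*30 = 150)
x = -10 (x = -10 + 0 = -10)
139*x + j = 139*(-10) + 150 = -1390 + 150 = -1240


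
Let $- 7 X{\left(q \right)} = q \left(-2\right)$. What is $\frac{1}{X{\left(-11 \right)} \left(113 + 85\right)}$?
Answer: $- \frac{7}{4356} \approx -0.001607$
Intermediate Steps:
$X{\left(q \right)} = \frac{2 q}{7}$ ($X{\left(q \right)} = - \frac{q \left(-2\right)}{7} = - \frac{\left(-2\right) q}{7} = \frac{2 q}{7}$)
$\frac{1}{X{\left(-11 \right)} \left(113 + 85\right)} = \frac{1}{\frac{2}{7} \left(-11\right) \left(113 + 85\right)} = \frac{1}{\left(- \frac{22}{7}\right) 198} = \frac{1}{- \frac{4356}{7}} = - \frac{7}{4356}$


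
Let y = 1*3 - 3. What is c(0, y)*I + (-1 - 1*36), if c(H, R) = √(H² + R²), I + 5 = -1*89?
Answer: -37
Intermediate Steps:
I = -94 (I = -5 - 1*89 = -5 - 89 = -94)
y = 0 (y = 3 - 3 = 0)
c(0, y)*I + (-1 - 1*36) = √(0² + 0²)*(-94) + (-1 - 1*36) = √(0 + 0)*(-94) + (-1 - 36) = √0*(-94) - 37 = 0*(-94) - 37 = 0 - 37 = -37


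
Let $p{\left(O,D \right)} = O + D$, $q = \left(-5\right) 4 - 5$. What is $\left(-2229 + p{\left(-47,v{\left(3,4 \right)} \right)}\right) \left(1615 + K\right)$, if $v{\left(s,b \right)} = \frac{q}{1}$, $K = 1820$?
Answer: $-7903935$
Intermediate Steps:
$q = -25$ ($q = -20 - 5 = -25$)
$v{\left(s,b \right)} = -25$ ($v{\left(s,b \right)} = - \frac{25}{1} = \left(-25\right) 1 = -25$)
$p{\left(O,D \right)} = D + O$
$\left(-2229 + p{\left(-47,v{\left(3,4 \right)} \right)}\right) \left(1615 + K\right) = \left(-2229 - 72\right) \left(1615 + 1820\right) = \left(-2229 - 72\right) 3435 = \left(-2301\right) 3435 = -7903935$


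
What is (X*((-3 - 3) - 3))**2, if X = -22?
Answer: 39204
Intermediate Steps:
(X*((-3 - 3) - 3))**2 = (-22*((-3 - 3) - 3))**2 = (-22*(-6 - 3))**2 = (-22*(-9))**2 = 198**2 = 39204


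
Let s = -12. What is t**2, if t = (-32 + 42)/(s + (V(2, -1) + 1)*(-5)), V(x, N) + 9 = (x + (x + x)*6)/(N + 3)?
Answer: 100/1369 ≈ 0.073046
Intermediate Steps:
V(x, N) = -9 + 13*x/(3 + N) (V(x, N) = -9 + (x + (x + x)*6)/(N + 3) = -9 + (x + (2*x)*6)/(3 + N) = -9 + (x + 12*x)/(3 + N) = -9 + (13*x)/(3 + N) = -9 + 13*x/(3 + N))
t = -10/37 (t = (-32 + 42)/(-12 + ((-27 - 9*(-1) + 13*2)/(3 - 1) + 1)*(-5)) = 10/(-12 + ((-27 + 9 + 26)/2 + 1)*(-5)) = 10/(-12 + ((1/2)*8 + 1)*(-5)) = 10/(-12 + (4 + 1)*(-5)) = 10/(-12 + 5*(-5)) = 10/(-12 - 25) = 10/(-37) = 10*(-1/37) = -10/37 ≈ -0.27027)
t**2 = (-10/37)**2 = 100/1369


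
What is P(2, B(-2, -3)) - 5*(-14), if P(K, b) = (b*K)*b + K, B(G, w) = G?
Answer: 80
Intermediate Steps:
P(K, b) = K + K*b² (P(K, b) = (K*b)*b + K = K*b² + K = K + K*b²)
P(2, B(-2, -3)) - 5*(-14) = 2*(1 + (-2)²) - 5*(-14) = 2*(1 + 4) + 70 = 2*5 + 70 = 10 + 70 = 80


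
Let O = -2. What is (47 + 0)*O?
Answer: -94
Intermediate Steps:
(47 + 0)*O = (47 + 0)*(-2) = 47*(-2) = -94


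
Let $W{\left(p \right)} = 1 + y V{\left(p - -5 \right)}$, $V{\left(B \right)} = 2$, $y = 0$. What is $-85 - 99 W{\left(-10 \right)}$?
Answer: $-184$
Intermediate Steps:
$W{\left(p \right)} = 1$ ($W{\left(p \right)} = 1 + 0 \cdot 2 = 1 + 0 = 1$)
$-85 - 99 W{\left(-10 \right)} = -85 - 99 = -184$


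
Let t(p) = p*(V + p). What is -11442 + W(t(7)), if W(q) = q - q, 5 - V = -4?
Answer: -11442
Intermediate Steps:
V = 9 (V = 5 - 1*(-4) = 5 + 4 = 9)
t(p) = p*(9 + p)
W(q) = 0
-11442 + W(t(7)) = -11442 + 0 = -11442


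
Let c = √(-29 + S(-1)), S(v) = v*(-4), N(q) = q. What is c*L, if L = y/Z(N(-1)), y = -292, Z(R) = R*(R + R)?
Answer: -730*I ≈ -730.0*I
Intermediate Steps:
Z(R) = 2*R² (Z(R) = R*(2*R) = 2*R²)
S(v) = -4*v
L = -146 (L = -292/(2*(-1)²) = -292/(2*1) = -292/2 = -292*½ = -146)
c = 5*I (c = √(-29 - 4*(-1)) = √(-29 + 4) = √(-25) = 5*I ≈ 5.0*I)
c*L = (5*I)*(-146) = -730*I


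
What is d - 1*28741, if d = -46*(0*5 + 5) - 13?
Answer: -28984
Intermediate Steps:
d = -243 (d = -46*(0 + 5) - 13 = -46*5 - 13 = -230 - 13 = -243)
d - 1*28741 = -243 - 1*28741 = -243 - 28741 = -28984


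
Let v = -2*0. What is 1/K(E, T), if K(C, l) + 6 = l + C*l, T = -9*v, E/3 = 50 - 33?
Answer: -1/6 ≈ -0.16667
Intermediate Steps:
v = 0
E = 51 (E = 3*(50 - 33) = 3*17 = 51)
T = 0 (T = -9*0 = 0)
K(C, l) = -6 + l + C*l (K(C, l) = -6 + (l + C*l) = -6 + l + C*l)
1/K(E, T) = 1/(-6 + 0 + 51*0) = 1/(-6 + 0 + 0) = 1/(-6) = -1/6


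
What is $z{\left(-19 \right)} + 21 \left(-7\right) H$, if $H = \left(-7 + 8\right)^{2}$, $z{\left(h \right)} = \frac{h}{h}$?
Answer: $-146$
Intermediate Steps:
$z{\left(h \right)} = 1$
$H = 1$ ($H = 1^{2} = 1$)
$z{\left(-19 \right)} + 21 \left(-7\right) H = 1 + 21 \left(-7\right) 1 = 1 - 147 = -146$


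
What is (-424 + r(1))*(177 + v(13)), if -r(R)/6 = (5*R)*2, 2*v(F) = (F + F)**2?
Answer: -249260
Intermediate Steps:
v(F) = 2*F**2 (v(F) = (F + F)**2/2 = (2*F)**2/2 = (4*F**2)/2 = 2*F**2)
r(R) = -60*R (r(R) = -6*5*R*2 = -60*R)
(-424 + r(1))*(177 + v(13)) = (-424 - 60*1)*(177 + 2*13**2) = (-424 - 60)*(177 + 2*169) = -484*(177 + 338) = -484*515 = -249260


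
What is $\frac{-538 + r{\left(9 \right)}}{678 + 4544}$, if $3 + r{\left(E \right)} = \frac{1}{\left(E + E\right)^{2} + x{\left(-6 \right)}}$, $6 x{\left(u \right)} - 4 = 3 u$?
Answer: $- \frac{261031}{2519615} \approx -0.1036$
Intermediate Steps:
$x{\left(u \right)} = \frac{2}{3} + \frac{u}{2}$ ($x{\left(u \right)} = \frac{2}{3} + \frac{3 u}{6} = \frac{2}{3} + \frac{u}{2}$)
$r{\left(E \right)} = -3 + \frac{1}{- \frac{7}{3} + 4 E^{2}}$ ($r{\left(E \right)} = -3 + \frac{1}{\left(E + E\right)^{2} + \left(\frac{2}{3} + \frac{1}{2} \left(-6\right)\right)} = -3 + \frac{1}{\left(2 E\right)^{2} + \left(\frac{2}{3} - 3\right)} = -3 + \frac{1}{4 E^{2} - \frac{7}{3}} = -3 + \frac{1}{- \frac{7}{3} + 4 E^{2}}$)
$\frac{-538 + r{\left(9 \right)}}{678 + 4544} = \frac{-538 + \frac{12 \left(2 - 3 \cdot 9^{2}\right)}{-7 + 12 \cdot 9^{2}}}{678 + 4544} = \frac{-538 + \frac{12 \left(2 - 243\right)}{-7 + 12 \cdot 81}}{5222} = \left(-538 + \frac{12 \left(2 - 243\right)}{-7 + 972}\right) \frac{1}{5222} = \left(-538 + 12 \cdot \frac{1}{965} \left(-241\right)\right) \frac{1}{5222} = \left(-538 - \frac{2892}{965}\right) \frac{1}{5222} = \left(- \frac{522062}{965}\right) \frac{1}{5222} = - \frac{261031}{2519615}$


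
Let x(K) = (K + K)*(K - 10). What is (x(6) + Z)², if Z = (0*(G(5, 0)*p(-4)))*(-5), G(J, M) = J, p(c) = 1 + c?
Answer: 2304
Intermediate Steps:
x(K) = 2*K*(-10 + K) (x(K) = (2*K)*(-10 + K) = 2*K*(-10 + K))
Z = 0 (Z = (0*(5*(1 - 4)))*(-5) = (0*(5*(-3)))*(-5) = (0*(-15))*(-5) = 0*(-5) = 0)
(x(6) + Z)² = (2*6*(-10 + 6) + 0)² = (2*6*(-4) + 0)² = (-48 + 0)² = (-48)² = 2304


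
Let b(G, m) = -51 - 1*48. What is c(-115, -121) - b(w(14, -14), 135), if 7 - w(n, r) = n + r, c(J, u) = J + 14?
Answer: -2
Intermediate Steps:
c(J, u) = 14 + J
w(n, r) = 7 - n - r (w(n, r) = 7 - (n + r) = 7 + (-n - r) = 7 - n - r)
b(G, m) = -99 (b(G, m) = -51 - 48 = -99)
c(-115, -121) - b(w(14, -14), 135) = (14 - 115) - 1*(-99) = -101 + 99 = -2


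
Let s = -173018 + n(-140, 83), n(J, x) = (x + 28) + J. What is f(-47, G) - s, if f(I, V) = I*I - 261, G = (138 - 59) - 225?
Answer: 174995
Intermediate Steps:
G = -146 (G = 79 - 225 = -146)
n(J, x) = 28 + J + x (n(J, x) = (28 + x) + J = 28 + J + x)
f(I, V) = -261 + I² (f(I, V) = I² - 261 = -261 + I²)
s = -173047 (s = -173018 + (28 - 140 + 83) = -173018 - 29 = -173047)
f(-47, G) - s = (-261 + (-47)²) - 1*(-173047) = (-261 + 2209) + 173047 = 1948 + 173047 = 174995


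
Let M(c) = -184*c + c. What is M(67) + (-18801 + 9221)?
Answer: -21841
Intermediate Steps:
M(c) = -183*c
M(67) + (-18801 + 9221) = -183*67 + (-18801 + 9221) = -12261 - 9580 = -21841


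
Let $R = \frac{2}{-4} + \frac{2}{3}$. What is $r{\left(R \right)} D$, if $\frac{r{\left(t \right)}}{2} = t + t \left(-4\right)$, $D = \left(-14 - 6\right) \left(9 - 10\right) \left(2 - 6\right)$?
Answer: $80$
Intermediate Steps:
$R = \frac{1}{6}$ ($R = 2 \left(- \frac{1}{4}\right) + 2 \cdot \frac{1}{3} = - \frac{1}{2} + \frac{2}{3} = \frac{1}{6} \approx 0.16667$)
$D = -80$ ($D = - 20 \left(\left(-1\right) \left(-4\right)\right) = \left(-20\right) 4 = -80$)
$r{\left(t \right)} = - 6 t$ ($r{\left(t \right)} = 2 \left(t + t \left(-4\right)\right) = 2 \left(t - 4 t\right) = 2 \left(- 3 t\right) = - 6 t$)
$r{\left(R \right)} D = \left(-6\right) \frac{1}{6} \left(-80\right) = \left(-1\right) \left(-80\right) = 80$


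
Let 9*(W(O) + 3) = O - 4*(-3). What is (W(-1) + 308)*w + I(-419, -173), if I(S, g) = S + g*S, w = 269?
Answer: 1389976/9 ≈ 1.5444e+5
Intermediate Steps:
W(O) = -5/3 + O/9 (W(O) = -3 + (O - 4*(-3))/9 = -3 + (O + 12)/9 = -3 + (12 + O)/9 = -3 + (4/3 + O/9) = -5/3 + O/9)
I(S, g) = S + S*g
(W(-1) + 308)*w + I(-419, -173) = ((-5/3 + (⅑)*(-1)) + 308)*269 - 419*(1 - 173) = ((-5/3 - ⅑) + 308)*269 - 419*(-172) = (-16/9 + 308)*269 + 72068 = (2756/9)*269 + 72068 = 741364/9 + 72068 = 1389976/9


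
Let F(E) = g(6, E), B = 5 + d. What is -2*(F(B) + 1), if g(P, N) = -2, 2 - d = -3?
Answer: 2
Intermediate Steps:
d = 5 (d = 2 - 1*(-3) = 2 + 3 = 5)
B = 10 (B = 5 + 5 = 10)
F(E) = -2
-2*(F(B) + 1) = -2*(-2 + 1) = -2*(-1) = 2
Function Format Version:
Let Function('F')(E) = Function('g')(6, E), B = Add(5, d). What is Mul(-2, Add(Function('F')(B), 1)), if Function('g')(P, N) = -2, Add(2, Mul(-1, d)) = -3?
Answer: 2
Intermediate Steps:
d = 5 (d = Add(2, Mul(-1, -3)) = Add(2, 3) = 5)
B = 10 (B = Add(5, 5) = 10)
Function('F')(E) = -2
Mul(-2, Add(Function('F')(B), 1)) = Mul(-2, Add(-2, 1)) = Mul(-2, -1) = 2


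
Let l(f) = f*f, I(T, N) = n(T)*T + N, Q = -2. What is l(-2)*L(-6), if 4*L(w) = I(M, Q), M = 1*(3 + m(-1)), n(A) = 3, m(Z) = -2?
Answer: 1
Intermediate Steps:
M = 1 (M = 1*(3 - 2) = 1*1 = 1)
I(T, N) = N + 3*T (I(T, N) = 3*T + N = N + 3*T)
L(w) = ¼ (L(w) = (-2 + 3*1)/4 = (-2 + 3)/4 = (¼)*1 = ¼)
l(f) = f²
l(-2)*L(-6) = (-2)²*(¼) = 4*(¼) = 1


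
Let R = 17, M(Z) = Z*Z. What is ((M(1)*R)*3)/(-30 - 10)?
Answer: -51/40 ≈ -1.2750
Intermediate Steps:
M(Z) = Z²
((M(1)*R)*3)/(-30 - 10) = ((1²*17)*3)/(-30 - 10) = ((1*17)*3)/(-40) = (17*3)*(-1/40) = 51*(-1/40) = -51/40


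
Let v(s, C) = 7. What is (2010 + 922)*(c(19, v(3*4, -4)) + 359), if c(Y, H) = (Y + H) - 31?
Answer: 1037928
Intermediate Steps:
c(Y, H) = -31 + H + Y (c(Y, H) = (H + Y) - 31 = -31 + H + Y)
(2010 + 922)*(c(19, v(3*4, -4)) + 359) = (2010 + 922)*((-31 + 7 + 19) + 359) = 2932*(-5 + 359) = 2932*354 = 1037928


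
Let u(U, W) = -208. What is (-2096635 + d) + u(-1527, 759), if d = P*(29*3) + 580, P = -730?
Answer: -2159773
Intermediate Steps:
d = -62930 (d = -21170*3 + 580 = -730*87 + 580 = -63510 + 580 = -62930)
(-2096635 + d) + u(-1527, 759) = (-2096635 - 62930) - 208 = -2159565 - 208 = -2159773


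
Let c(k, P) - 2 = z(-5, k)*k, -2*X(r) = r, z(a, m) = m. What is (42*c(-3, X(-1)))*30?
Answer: 13860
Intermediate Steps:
X(r) = -r/2
c(k, P) = 2 + k² (c(k, P) = 2 + k*k = 2 + k²)
(42*c(-3, X(-1)))*30 = (42*(2 + (-3)²))*30 = (42*(2 + 9))*30 = (42*11)*30 = 462*30 = 13860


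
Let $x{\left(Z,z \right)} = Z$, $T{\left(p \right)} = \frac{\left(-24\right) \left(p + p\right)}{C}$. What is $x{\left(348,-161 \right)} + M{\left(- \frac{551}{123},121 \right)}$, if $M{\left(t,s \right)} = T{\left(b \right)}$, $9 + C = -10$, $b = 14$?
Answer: $\frac{7284}{19} \approx 383.37$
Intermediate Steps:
$C = -19$ ($C = -9 - 10 = -19$)
$T{\left(p \right)} = \frac{48 p}{19}$ ($T{\left(p \right)} = \frac{\left(-24\right) \left(p + p\right)}{-19} = - 24 \cdot 2 p \left(- \frac{1}{19}\right) = - 48 p \left(- \frac{1}{19}\right) = \frac{48 p}{19}$)
$M{\left(t,s \right)} = \frac{672}{19}$ ($M{\left(t,s \right)} = \frac{48}{19} \cdot 14 = \frac{672}{19}$)
$x{\left(348,-161 \right)} + M{\left(- \frac{551}{123},121 \right)} = 348 + \frac{672}{19} = \frac{7284}{19}$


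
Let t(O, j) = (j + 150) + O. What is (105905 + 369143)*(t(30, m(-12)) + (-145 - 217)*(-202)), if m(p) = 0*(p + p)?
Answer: 34822918592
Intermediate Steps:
m(p) = 0 (m(p) = 0*(2*p) = 0)
t(O, j) = 150 + O + j (t(O, j) = (150 + j) + O = 150 + O + j)
(105905 + 369143)*(t(30, m(-12)) + (-145 - 217)*(-202)) = (105905 + 369143)*((150 + 30 + 0) + (-145 - 217)*(-202)) = 475048*(180 - 362*(-202)) = 475048*(180 + 73124) = 475048*73304 = 34822918592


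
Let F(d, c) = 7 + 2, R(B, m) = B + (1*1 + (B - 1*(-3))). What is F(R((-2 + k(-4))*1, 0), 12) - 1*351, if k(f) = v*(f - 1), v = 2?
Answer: -342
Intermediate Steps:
k(f) = -2 + 2*f (k(f) = 2*(f - 1) = 2*(-1 + f) = -2 + 2*f)
R(B, m) = 4 + 2*B (R(B, m) = B + (1 + (B + 3)) = B + (1 + (3 + B)) = B + (4 + B) = 4 + 2*B)
F(d, c) = 9
F(R((-2 + k(-4))*1, 0), 12) - 1*351 = 9 - 1*351 = 9 - 351 = -342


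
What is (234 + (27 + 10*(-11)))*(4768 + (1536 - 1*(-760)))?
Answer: 1066664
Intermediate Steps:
(234 + (27 + 10*(-11)))*(4768 + (1536 - 1*(-760))) = (234 + (27 - 110))*(4768 + (1536 + 760)) = (234 - 83)*(4768 + 2296) = 151*7064 = 1066664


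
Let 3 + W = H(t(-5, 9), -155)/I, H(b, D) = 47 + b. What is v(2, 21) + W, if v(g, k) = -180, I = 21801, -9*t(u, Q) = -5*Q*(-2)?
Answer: -3989546/21801 ≈ -183.00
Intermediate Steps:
t(u, Q) = -10*Q/9 (t(u, Q) = -(-5*Q)*(-2)/9 = -10*Q/9)
W = -65366/21801 (W = -3 + (47 - 10/9*9)/21801 = -3 + (47 - 10)*(1/21801) = -3 + 37*(1/21801) = -3 + 37/21801 = -65366/21801 ≈ -2.9983)
v(2, 21) + W = -180 - 65366/21801 = -3989546/21801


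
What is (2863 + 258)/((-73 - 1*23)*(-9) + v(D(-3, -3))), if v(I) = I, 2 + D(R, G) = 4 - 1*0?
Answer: 3121/866 ≈ 3.6039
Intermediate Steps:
D(R, G) = 2 (D(R, G) = -2 + (4 - 1*0) = -2 + (4 + 0) = -2 + 4 = 2)
(2863 + 258)/((-73 - 1*23)*(-9) + v(D(-3, -3))) = (2863 + 258)/((-73 - 1*23)*(-9) + 2) = 3121/((-73 - 23)*(-9) + 2) = 3121/(-96*(-9) + 2) = 3121/(864 + 2) = 3121/866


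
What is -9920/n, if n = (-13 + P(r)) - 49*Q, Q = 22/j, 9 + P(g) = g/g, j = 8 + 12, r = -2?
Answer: 99200/749 ≈ 132.44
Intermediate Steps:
j = 20
P(g) = -8 (P(g) = -9 + g/g = -9 + 1 = -8)
Q = 11/10 (Q = 22/20 = 22*(1/20) = 11/10 ≈ 1.1000)
n = -749/10 (n = (-13 - 8) - 49*11/10 = -21 - 539/10 = -749/10 ≈ -74.900)
-9920/n = -9920/(-749/10) = -9920*(-10/749) = 99200/749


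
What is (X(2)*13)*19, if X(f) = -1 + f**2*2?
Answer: 1729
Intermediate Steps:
X(f) = -1 + 2*f**2
(X(2)*13)*19 = ((-1 + 2*2**2)*13)*19 = ((-1 + 2*4)*13)*19 = ((-1 + 8)*13)*19 = (7*13)*19 = 91*19 = 1729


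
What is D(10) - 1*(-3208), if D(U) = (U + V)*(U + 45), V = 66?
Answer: 7388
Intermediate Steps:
D(U) = (45 + U)*(66 + U) (D(U) = (U + 66)*(U + 45) = (66 + U)*(45 + U) = (45 + U)*(66 + U))
D(10) - 1*(-3208) = (2970 + 10² + 111*10) - 1*(-3208) = (2970 + 100 + 1110) + 3208 = 4180 + 3208 = 7388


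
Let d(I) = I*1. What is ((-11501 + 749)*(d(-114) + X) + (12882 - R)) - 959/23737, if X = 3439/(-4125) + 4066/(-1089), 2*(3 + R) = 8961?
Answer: 394895959999931/307733250 ≈ 1.2832e+6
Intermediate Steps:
d(I) = I
R = 8955/2 (R = -3 + (½)*8961 = -3 + 8961/2 = 8955/2 ≈ 4477.5)
X = -621737/136125 (X = 3439*(-1/4125) + 4066*(-1/1089) = -3439/4125 - 4066/1089 = -621737/136125 ≈ -4.5674)
((-11501 + 749)*(d(-114) + X) + (12882 - R)) - 959/23737 = ((-11501 + 749)*(-114 - 621737/136125) + (12882 - 1*8955/2)) - 959/23737 = (-10752*(-16139987/136125) + (12882 - 8955/2)) - 959*1/23737 = (57845713408/45375 + 16809/2) - 137/3391 = 116454135191/90750 - 137/3391 = 394895959999931/307733250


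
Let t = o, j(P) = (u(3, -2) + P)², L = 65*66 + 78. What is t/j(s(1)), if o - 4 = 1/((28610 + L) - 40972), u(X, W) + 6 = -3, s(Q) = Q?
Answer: 31975/511616 ≈ 0.062498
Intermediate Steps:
L = 4368 (L = 4290 + 78 = 4368)
u(X, W) = -9 (u(X, W) = -6 - 3 = -9)
j(P) = (-9 + P)²
o = 31975/7994 (o = 4 + 1/((28610 + 4368) - 40972) = 4 + 1/(32978 - 40972) = 4 + 1/(-7994) = 4 - 1/7994 = 31975/7994 ≈ 3.9999)
t = 31975/7994 ≈ 3.9999
t/j(s(1)) = 31975/(7994*((-9 + 1)²)) = 31975/(7994*((-8)²)) = (31975/7994)/64 = (31975/7994)*(1/64) = 31975/511616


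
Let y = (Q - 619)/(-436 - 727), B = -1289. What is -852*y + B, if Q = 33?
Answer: -1998379/1163 ≈ -1718.3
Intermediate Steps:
y = 586/1163 (y = (33 - 619)/(-436 - 727) = -586/(-1163) = -586*(-1/1163) = 586/1163 ≈ 0.50387)
-852*y + B = -852*586/1163 - 1289 = -499272/1163 - 1289 = -1998379/1163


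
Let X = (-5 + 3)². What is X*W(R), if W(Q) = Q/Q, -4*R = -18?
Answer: 4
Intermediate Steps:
R = 9/2 (R = -¼*(-18) = 9/2 ≈ 4.5000)
W(Q) = 1
X = 4 (X = (-2)² = 4)
X*W(R) = 4*1 = 4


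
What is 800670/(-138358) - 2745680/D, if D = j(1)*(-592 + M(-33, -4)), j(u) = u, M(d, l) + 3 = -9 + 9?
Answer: 5420148497/1176043 ≈ 4608.8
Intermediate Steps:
M(d, l) = -3 (M(d, l) = -3 + (-9 + 9) = -3 + 0 = -3)
D = -595 (D = 1*(-592 - 3) = 1*(-595) = -595)
800670/(-138358) - 2745680/D = 800670/(-138358) - 2745680/(-595) = 800670*(-1/138358) - 2745680*(-1/595) = -400335/69179 + 78448/17 = 5420148497/1176043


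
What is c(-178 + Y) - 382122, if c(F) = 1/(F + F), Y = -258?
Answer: -333210385/872 ≈ -3.8212e+5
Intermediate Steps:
c(F) = 1/(2*F)
c(-178 + Y) - 382122 = 1/(2*(-178 - 258)) - 382122 = (½)/(-436) - 382122 = (½)*(-1/436) - 382122 = -1/872 - 382122 = -333210385/872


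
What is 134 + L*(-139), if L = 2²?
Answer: -422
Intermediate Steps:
L = 4
134 + L*(-139) = 134 + 4*(-139) = 134 - 556 = -422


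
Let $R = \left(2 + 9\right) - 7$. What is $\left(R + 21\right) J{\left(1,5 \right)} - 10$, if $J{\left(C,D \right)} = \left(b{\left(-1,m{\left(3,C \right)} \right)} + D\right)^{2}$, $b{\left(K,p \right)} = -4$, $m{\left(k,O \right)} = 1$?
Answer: $15$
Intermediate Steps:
$J{\left(C,D \right)} = \left(-4 + D\right)^{2}$
$R = 4$ ($R = 11 - 7 = 4$)
$\left(R + 21\right) J{\left(1,5 \right)} - 10 = \left(4 + 21\right) \left(-4 + 5\right)^{2} - 10 = 25 \cdot 1^{2} - 10 = 25 \cdot 1 - 10 = 25 - 10 = 15$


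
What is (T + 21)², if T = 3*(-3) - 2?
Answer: 100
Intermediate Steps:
T = -11 (T = -9 - 2 = -11)
(T + 21)² = (-11 + 21)² = 10² = 100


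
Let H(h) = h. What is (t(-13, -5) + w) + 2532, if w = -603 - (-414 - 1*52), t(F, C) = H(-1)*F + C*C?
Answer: 2433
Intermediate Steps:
t(F, C) = C**2 - F (t(F, C) = -F + C*C = -F + C**2 = C**2 - F)
w = -137 (w = -603 - (-414 - 52) = -603 - 1*(-466) = -603 + 466 = -137)
(t(-13, -5) + w) + 2532 = (((-5)**2 - 1*(-13)) - 137) + 2532 = ((25 + 13) - 137) + 2532 = (38 - 137) + 2532 = -99 + 2532 = 2433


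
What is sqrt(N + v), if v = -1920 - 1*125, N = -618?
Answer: I*sqrt(2663) ≈ 51.604*I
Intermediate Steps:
v = -2045 (v = -1920 - 125 = -2045)
sqrt(N + v) = sqrt(-618 - 2045) = sqrt(-2663) = I*sqrt(2663)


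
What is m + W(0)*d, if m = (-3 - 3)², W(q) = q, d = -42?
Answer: 36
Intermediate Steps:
m = 36 (m = (-6)² = 36)
m + W(0)*d = 36 + 0*(-42) = 36 + 0 = 36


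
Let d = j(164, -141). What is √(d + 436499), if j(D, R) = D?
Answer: √436663 ≈ 660.80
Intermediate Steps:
d = 164
√(d + 436499) = √(164 + 436499) = √436663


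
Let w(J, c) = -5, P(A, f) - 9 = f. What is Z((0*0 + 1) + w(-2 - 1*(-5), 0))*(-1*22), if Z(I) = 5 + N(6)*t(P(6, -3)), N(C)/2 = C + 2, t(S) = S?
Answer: -2222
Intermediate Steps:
P(A, f) = 9 + f
N(C) = 4 + 2*C (N(C) = 2*(C + 2) = 2*(2 + C) = 4 + 2*C)
Z(I) = 101 (Z(I) = 5 + (4 + 2*6)*(9 - 3) = 5 + (4 + 12)*6 = 5 + 16*6 = 5 + 96 = 101)
Z((0*0 + 1) + w(-2 - 1*(-5), 0))*(-1*22) = 101*(-1*22) = 101*(-22) = -2222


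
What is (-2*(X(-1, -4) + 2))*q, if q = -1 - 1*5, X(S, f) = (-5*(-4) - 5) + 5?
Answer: 264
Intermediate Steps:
X(S, f) = 20 (X(S, f) = (20 - 5) + 5 = 15 + 5 = 20)
q = -6 (q = -1 - 5 = -6)
(-2*(X(-1, -4) + 2))*q = -2*(20 + 2)*(-6) = -2*22*(-6) = -44*(-6) = 264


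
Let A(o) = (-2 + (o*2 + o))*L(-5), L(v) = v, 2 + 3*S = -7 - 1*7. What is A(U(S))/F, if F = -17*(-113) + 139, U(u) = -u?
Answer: -7/206 ≈ -0.033981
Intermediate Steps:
S = -16/3 (S = -2/3 + (-7 - 1*7)/3 = -2/3 + (-7 - 7)/3 = -2/3 + (1/3)*(-14) = -2/3 - 14/3 = -16/3 ≈ -5.3333)
F = 2060 (F = 1921 + 139 = 2060)
A(o) = 10 - 15*o (A(o) = (-2 + (o*2 + o))*(-5) = (-2 + (2*o + o))*(-5) = (-2 + 3*o)*(-5) = 10 - 15*o)
A(U(S))/F = (10 - (-15)*(-16)/3)/2060 = (10 - 15*16/3)*(1/2060) = (10 - 80)*(1/2060) = -70*1/2060 = -7/206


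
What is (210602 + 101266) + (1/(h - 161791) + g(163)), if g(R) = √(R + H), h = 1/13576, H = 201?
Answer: 685010145217244/2196474615 + 2*√91 ≈ 3.1189e+5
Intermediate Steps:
h = 1/13576 ≈ 7.3659e-5
g(R) = √(201 + R) (g(R) = √(R + 201) = √(201 + R))
(210602 + 101266) + (1/(h - 161791) + g(163)) = (210602 + 101266) + (1/(1/13576 - 161791) + √(201 + 163)) = 311868 + (1/(-2196474615/13576) + √364) = 311868 + (-13576/2196474615 + 2*√91) = 685010145217244/2196474615 + 2*√91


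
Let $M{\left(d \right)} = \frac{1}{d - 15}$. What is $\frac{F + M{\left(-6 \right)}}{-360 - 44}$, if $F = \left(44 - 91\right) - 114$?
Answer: $\frac{1691}{4242} \approx 0.39863$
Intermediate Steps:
$M{\left(d \right)} = \frac{1}{-15 + d}$
$F = -161$ ($F = -47 - 114 = -161$)
$\frac{F + M{\left(-6 \right)}}{-360 - 44} = \frac{-161 + \frac{1}{-15 - 6}}{-360 - 44} = \frac{-161 + \frac{1}{-21}}{-404} = \left(-161 - \frac{1}{21}\right) \left(- \frac{1}{404}\right) = \left(- \frac{3382}{21}\right) \left(- \frac{1}{404}\right) = \frac{1691}{4242}$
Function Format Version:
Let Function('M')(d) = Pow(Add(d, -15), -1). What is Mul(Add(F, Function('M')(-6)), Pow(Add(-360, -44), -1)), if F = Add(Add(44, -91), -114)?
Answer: Rational(1691, 4242) ≈ 0.39863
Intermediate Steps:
Function('M')(d) = Pow(Add(-15, d), -1)
F = -161 (F = Add(-47, -114) = -161)
Mul(Add(F, Function('M')(-6)), Pow(Add(-360, -44), -1)) = Mul(Add(-161, Pow(Add(-15, -6), -1)), Pow(Add(-360, -44), -1)) = Mul(Add(-161, Pow(-21, -1)), Pow(-404, -1)) = Mul(Add(-161, Rational(-1, 21)), Rational(-1, 404)) = Mul(Rational(-3382, 21), Rational(-1, 404)) = Rational(1691, 4242)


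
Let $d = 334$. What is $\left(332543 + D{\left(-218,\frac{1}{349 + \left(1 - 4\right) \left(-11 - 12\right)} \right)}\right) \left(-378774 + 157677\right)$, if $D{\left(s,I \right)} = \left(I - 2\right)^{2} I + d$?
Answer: $- \frac{5375210746800737433}{73034632} \approx -7.3598 \cdot 10^{10}$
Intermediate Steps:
$D{\left(s,I \right)} = 334 + I \left(-2 + I\right)^{2}$ ($D{\left(s,I \right)} = \left(I - 2\right)^{2} I + 334 = \left(-2 + I\right)^{2} I + 334 = I \left(-2 + I\right)^{2} + 334 = 334 + I \left(-2 + I\right)^{2}$)
$\left(332543 + D{\left(-218,\frac{1}{349 + \left(1 - 4\right) \left(-11 - 12\right)} \right)}\right) \left(-378774 + 157677\right) = \left(332543 + \left(334 + \frac{\left(-2 + \frac{1}{349 + \left(1 - 4\right) \left(-11 - 12\right)}\right)^{2}}{349 + \left(1 - 4\right) \left(-11 - 12\right)}\right)\right) \left(-378774 + 157677\right) = \left(332543 + \left(334 + \frac{\left(-2 + \frac{1}{349 - -69}\right)^{2}}{349 - -69}\right)\right) \left(-221097\right) = \left(332543 + \left(334 + \frac{\left(-2 + \frac{1}{349 + 69}\right)^{2}}{349 + 69}\right)\right) \left(-221097\right) = \left(332543 + \left(334 + \frac{\left(-2 + \frac{1}{418}\right)^{2}}{418}\right)\right) \left(-221097\right) = \left(332543 + \left(334 + \frac{\left(- \frac{835}{418}\right)^{2}}{418}\right)\right) \left(-221097\right) = \left(332543 + \left(334 + \frac{1}{418} \cdot \frac{697225}{174724}\right)\right) \left(-221097\right) = \left(332543 + \left(334 + \frac{697225}{73034632}\right)\right) \left(-221097\right) = \left(332543 + \frac{24394264313}{73034632}\right) \left(-221097\right) = \frac{24311549893489}{73034632} \left(-221097\right) = - \frac{5375210746800737433}{73034632}$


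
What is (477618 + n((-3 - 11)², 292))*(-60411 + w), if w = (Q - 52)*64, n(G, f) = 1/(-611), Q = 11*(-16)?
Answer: -21887720248791/611 ≈ -3.5823e+10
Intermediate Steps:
Q = -176
n(G, f) = -1/611
w = -14592 (w = (-176 - 52)*64 = -228*64 = -14592)
(477618 + n((-3 - 11)², 292))*(-60411 + w) = (477618 - 1/611)*(-60411 - 14592) = (291824597/611)*(-75003) = -21887720248791/611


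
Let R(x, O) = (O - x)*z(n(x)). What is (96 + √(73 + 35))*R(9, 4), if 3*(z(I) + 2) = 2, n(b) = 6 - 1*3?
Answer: 640 + 40*√3 ≈ 709.28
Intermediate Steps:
n(b) = 3 (n(b) = 6 - 3 = 3)
z(I) = -4/3 (z(I) = -2 + (⅓)*2 = -2 + ⅔ = -4/3)
R(x, O) = -4*O/3 + 4*x/3 (R(x, O) = (O - x)*(-4/3) = -4*O/3 + 4*x/3)
(96 + √(73 + 35))*R(9, 4) = (96 + √(73 + 35))*(-4/3*4 + (4/3)*9) = (96 + √108)*(-16/3 + 12) = (96 + 6*√3)*(20/3) = 640 + 40*√3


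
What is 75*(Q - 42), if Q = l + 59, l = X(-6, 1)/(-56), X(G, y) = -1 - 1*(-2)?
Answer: 71325/56 ≈ 1273.7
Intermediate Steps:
X(G, y) = 1 (X(G, y) = -1 + 2 = 1)
l = -1/56 (l = 1/(-56) = 1*(-1/56) = -1/56 ≈ -0.017857)
Q = 3303/56 (Q = -1/56 + 59 = 3303/56 ≈ 58.982)
75*(Q - 42) = 75*(3303/56 - 42) = 75*(951/56) = 71325/56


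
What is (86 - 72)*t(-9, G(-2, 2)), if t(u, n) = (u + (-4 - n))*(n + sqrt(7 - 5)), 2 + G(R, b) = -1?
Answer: 420 - 140*sqrt(2) ≈ 222.01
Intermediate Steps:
G(R, b) = -3 (G(R, b) = -2 - 1 = -3)
t(u, n) = (n + sqrt(2))*(-4 + u - n) (t(u, n) = (-4 + u - n)*(n + sqrt(2)) = (n + sqrt(2))*(-4 + u - n))
(86 - 72)*t(-9, G(-2, 2)) = (86 - 72)*(-1*(-3)**2 - 4*(-3) - 4*sqrt(2) - 3*(-9) - 9*sqrt(2) - 1*(-3)*sqrt(2)) = 14*(-1*9 + 12 - 4*sqrt(2) + 27 - 9*sqrt(2) + 3*sqrt(2)) = 14*(-9 + 12 - 4*sqrt(2) + 27 - 9*sqrt(2) + 3*sqrt(2)) = 14*(30 - 10*sqrt(2)) = 420 - 140*sqrt(2)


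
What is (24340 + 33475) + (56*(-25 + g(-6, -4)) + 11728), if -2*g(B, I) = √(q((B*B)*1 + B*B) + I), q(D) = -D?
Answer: 68143 - 56*I*√19 ≈ 68143.0 - 244.1*I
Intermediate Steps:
g(B, I) = -√(I - 2*B²)/2 (g(B, I) = -√(-((B*B)*1 + B*B) + I)/2 = -√(-(B²*1 + B²) + I)/2 = -√(-(B² + B²) + I)/2 = -√(-2*B² + I)/2 = -√(I - 2*B²)/2)
(24340 + 33475) + (56*(-25 + g(-6, -4)) + 11728) = (24340 + 33475) + (56*(-25 - √(-4 - 2*(-6)²)/2) + 11728) = 57815 + (56*(-25 - √(-4 - 2*36)/2) + 11728) = 57815 + (56*(-25 - √(-4 - 72)/2) + 11728) = 57815 + (56*(-25 - I*√19) + 11728) = 57815 + ((-1400 - 56*I*√19) + 11728) = 57815 + (10328 - 56*I*√19) = 68143 - 56*I*√19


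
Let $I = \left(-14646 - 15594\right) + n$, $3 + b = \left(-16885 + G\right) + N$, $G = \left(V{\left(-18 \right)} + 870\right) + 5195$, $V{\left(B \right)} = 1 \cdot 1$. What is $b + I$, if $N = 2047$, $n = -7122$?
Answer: $-46137$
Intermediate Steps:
$V{\left(B \right)} = 1$
$G = 6066$ ($G = \left(1 + 870\right) + 5195 = 871 + 5195 = 6066$)
$b = -8775$ ($b = -3 + \left(\left(-16885 + 6066\right) + 2047\right) = -3 + \left(-10819 + 2047\right) = -3 - 8772 = -8775$)
$I = -37362$ ($I = \left(-14646 - 15594\right) - 7122 = -30240 - 7122 = -37362$)
$b + I = -8775 - 37362 = -46137$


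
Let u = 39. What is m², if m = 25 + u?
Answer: 4096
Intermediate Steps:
m = 64 (m = 25 + 39 = 64)
m² = 64² = 4096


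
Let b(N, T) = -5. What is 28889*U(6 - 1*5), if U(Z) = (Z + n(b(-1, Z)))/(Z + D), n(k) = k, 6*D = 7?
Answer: -693336/13 ≈ -53334.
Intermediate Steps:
D = 7/6 (D = (1/6)*7 = 7/6 ≈ 1.1667)
U(Z) = (-5 + Z)/(7/6 + Z) (U(Z) = (Z - 5)/(Z + 7/6) = (-5 + Z)/(7/6 + Z))
28889*U(6 - 1*5) = 28889*(6*(-5 + (6 - 1*5))/(7 + 6*(6 - 1*5))) = 28889*(6*(-5 + (6 - 5))/(7 + 6*(6 - 5))) = 28889*(6*(-5 + 1)/(7 + 6*1)) = 28889*(6*(-4)/(7 + 6)) = 28889*(6*(-4)/13) = 28889*(6*(1/13)*(-4)) = 28889*(-24/13) = -693336/13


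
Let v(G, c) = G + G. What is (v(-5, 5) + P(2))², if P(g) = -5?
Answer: 225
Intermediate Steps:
v(G, c) = 2*G
(v(-5, 5) + P(2))² = (2*(-5) - 5)² = (-10 - 5)² = (-15)² = 225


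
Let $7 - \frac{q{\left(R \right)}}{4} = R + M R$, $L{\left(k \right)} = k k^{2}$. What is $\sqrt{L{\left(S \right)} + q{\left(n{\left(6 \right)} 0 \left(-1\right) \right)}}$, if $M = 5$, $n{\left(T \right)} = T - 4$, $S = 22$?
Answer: $2 \sqrt{2669} \approx 103.32$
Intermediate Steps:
$n{\left(T \right)} = -4 + T$
$L{\left(k \right)} = k^{3}$
$q{\left(R \right)} = 28 - 24 R$ ($q{\left(R \right)} = 28 - 4 \left(R + 5 R\right) = 28 - 4 \cdot 6 R = 28 - 24 R$)
$\sqrt{L{\left(S \right)} + q{\left(n{\left(6 \right)} 0 \left(-1\right) \right)}} = \sqrt{22^{3} + \left(28 - 24 \left(-4 + 6\right) 0 \left(-1\right)\right)} = \sqrt{10648 + \left(28 - 24 \cdot 2 \cdot 0 \left(-1\right)\right)} = \sqrt{10648 + \left(28 - 24 \cdot 0 \left(-1\right)\right)} = \sqrt{10648 + \left(28 - 0\right)} = \sqrt{10648 + \left(28 + 0\right)} = \sqrt{10648 + 28} = \sqrt{10676} = 2 \sqrt{2669}$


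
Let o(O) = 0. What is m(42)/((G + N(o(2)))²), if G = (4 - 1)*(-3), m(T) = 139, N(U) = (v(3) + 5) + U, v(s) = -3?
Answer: 139/49 ≈ 2.8367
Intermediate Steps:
N(U) = 2 + U (N(U) = (-3 + 5) + U = 2 + U)
G = -9 (G = 3*(-3) = -9)
m(42)/((G + N(o(2)))²) = 139/((-9 + (2 + 0))²) = 139/((-9 + 2)²) = 139/((-7)²) = 139/49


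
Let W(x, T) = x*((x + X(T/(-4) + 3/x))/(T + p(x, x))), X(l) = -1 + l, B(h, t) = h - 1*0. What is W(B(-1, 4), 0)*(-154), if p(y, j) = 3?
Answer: -770/3 ≈ -256.67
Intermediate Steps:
B(h, t) = h (B(h, t) = h + 0 = h)
W(x, T) = x*(-1 + x + 3/x - T/4)/(3 + T) (W(x, T) = x*((x + (-1 + (T/(-4) + 3/x)))/(T + 3)) = x*((x + (-1 + (T*(-¼) + 3/x)))/(3 + T)) = x*((x + (-1 + (-T/4 + 3/x)))/(3 + T)) = x*((x + (-1 + (3/x - T/4)))/(3 + T)) = x*((x + (-1 + 3/x - T/4))/(3 + T)) = x*((-1 + x + 3/x - T/4)/(3 + T)) = x*(-1 + x + 3/x - T/4)/(3 + T))
W(B(-1, 4), 0)*(-154) = ((3 - (-1 - 1) - ¼*0*(-1))/(3 + 0))*(-154) = ((3 - 1*(-2) + 0)/3)*(-154) = ((3 + 2 + 0)/3)*(-154) = ((⅓)*5)*(-154) = (5/3)*(-154) = -770/3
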